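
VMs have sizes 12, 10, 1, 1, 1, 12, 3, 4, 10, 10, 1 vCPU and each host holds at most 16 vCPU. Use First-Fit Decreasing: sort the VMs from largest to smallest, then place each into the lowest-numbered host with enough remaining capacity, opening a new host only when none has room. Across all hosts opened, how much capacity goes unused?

15

Sorted descending: 12, 12, 10, 10, 10, 4, 3, 1, 1, 1, 1.
host 1: place 12 vCPU, 4 vCPU left
host 2: place 12 vCPU, 4 vCPU left
host 3: place 10 vCPU, 6 vCPU left
host 4: place 10 vCPU, 6 vCPU left
host 5: place 10 vCPU, 6 vCPU left
host 1: place 4 vCPU, 0 vCPU left
host 2: place 3 vCPU, 1 vCPU left
host 2: place 1 vCPU, 0 vCPU left
host 3: place 1 vCPU, 5 vCPU left
host 3: place 1 vCPU, 4 vCPU left
host 3: place 1 vCPU, 3 vCPU left
5 hosts × 16 vCPU = 80 vCPU; used 65 vCPU; unused 15 vCPU.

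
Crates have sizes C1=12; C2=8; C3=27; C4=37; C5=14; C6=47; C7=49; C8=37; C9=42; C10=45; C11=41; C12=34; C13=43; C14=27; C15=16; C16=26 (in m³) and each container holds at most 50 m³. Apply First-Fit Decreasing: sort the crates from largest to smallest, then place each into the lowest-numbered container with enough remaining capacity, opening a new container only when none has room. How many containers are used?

12

Sorted descending: 49, 47, 45, 43, 42, 41, 37, 37, 34, 27, 27, 26, 16, 14, 12, 8.
Put 49 m³ in container 1; 1 m³ remain.
Put 47 m³ in container 2; 3 m³ remain.
Put 45 m³ in container 3; 5 m³ remain.
Put 43 m³ in container 4; 7 m³ remain.
Put 42 m³ in container 5; 8 m³ remain.
Put 41 m³ in container 6; 9 m³ remain.
Put 37 m³ in container 7; 13 m³ remain.
Put 37 m³ in container 8; 13 m³ remain.
Put 34 m³ in container 9; 16 m³ remain.
Put 27 m³ in container 10; 23 m³ remain.
Put 27 m³ in container 11; 23 m³ remain.
Put 26 m³ in container 12; 24 m³ remain.
Put 16 m³ in container 9; 0 m³ remain.
Put 14 m³ in container 10; 9 m³ remain.
Put 12 m³ in container 7; 1 m³ remain.
Put 8 m³ in container 5; 0 m³ remain.
Final containers: [49] [47] [45] [43] [42,8] [41] [37,12] [37] [34,16] [27,14] [27] [26].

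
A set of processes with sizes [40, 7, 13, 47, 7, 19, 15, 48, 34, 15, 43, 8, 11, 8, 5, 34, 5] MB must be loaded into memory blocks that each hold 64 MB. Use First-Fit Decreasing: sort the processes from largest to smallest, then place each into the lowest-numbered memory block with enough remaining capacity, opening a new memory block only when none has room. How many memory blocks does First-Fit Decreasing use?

Sorted descending: 48, 47, 43, 40, 34, 34, 19, 15, 15, 13, 11, 8, 8, 7, 7, 5, 5.
48 MB → memory block 1 (remaining 16 MB)
47 MB → memory block 2 (remaining 17 MB)
43 MB → memory block 3 (remaining 21 MB)
40 MB → memory block 4 (remaining 24 MB)
34 MB → memory block 5 (remaining 30 MB)
34 MB → memory block 6 (remaining 30 MB)
19 MB → memory block 3 (remaining 2 MB)
15 MB → memory block 1 (remaining 1 MB)
15 MB → memory block 2 (remaining 2 MB)
13 MB → memory block 4 (remaining 11 MB)
11 MB → memory block 4 (remaining 0 MB)
8 MB → memory block 5 (remaining 22 MB)
8 MB → memory block 5 (remaining 14 MB)
7 MB → memory block 5 (remaining 7 MB)
7 MB → memory block 5 (remaining 0 MB)
5 MB → memory block 6 (remaining 25 MB)
5 MB → memory block 6 (remaining 20 MB)
Final memory blocks: [48,15] [47,15] [43,19] [40,13,11] [34,8,8,7,7] [34,5,5].

6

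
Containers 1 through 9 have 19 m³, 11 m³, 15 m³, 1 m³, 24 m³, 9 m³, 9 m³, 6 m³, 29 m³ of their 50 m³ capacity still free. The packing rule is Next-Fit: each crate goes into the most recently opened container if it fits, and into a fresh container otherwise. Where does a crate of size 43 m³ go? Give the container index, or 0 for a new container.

0

Next-Fit only looks at container 9, which has 29 m³ free.
43 m³ does not fit, so a new container is opened.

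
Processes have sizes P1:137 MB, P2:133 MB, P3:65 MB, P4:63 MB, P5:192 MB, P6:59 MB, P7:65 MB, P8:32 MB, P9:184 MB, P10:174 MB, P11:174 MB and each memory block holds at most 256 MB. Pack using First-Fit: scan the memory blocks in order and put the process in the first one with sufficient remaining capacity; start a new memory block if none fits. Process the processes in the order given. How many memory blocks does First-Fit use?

6

Put P1 (137 MB) in memory block 1; 119 MB remain.
Put P2 (133 MB) in memory block 2; 123 MB remain.
Put P3 (65 MB) in memory block 1; 54 MB remain.
Put P4 (63 MB) in memory block 2; 60 MB remain.
Put P5 (192 MB) in memory block 3; 64 MB remain.
Put P6 (59 MB) in memory block 2; 1 MB remain.
Put P7 (65 MB) in memory block 4; 191 MB remain.
Put P8 (32 MB) in memory block 1; 22 MB remain.
Put P9 (184 MB) in memory block 4; 7 MB remain.
Put P10 (174 MB) in memory block 5; 82 MB remain.
Put P11 (174 MB) in memory block 6; 82 MB remain.
Final memory blocks: [137,65,32] [133,63,59] [192] [65,184] [174] [174].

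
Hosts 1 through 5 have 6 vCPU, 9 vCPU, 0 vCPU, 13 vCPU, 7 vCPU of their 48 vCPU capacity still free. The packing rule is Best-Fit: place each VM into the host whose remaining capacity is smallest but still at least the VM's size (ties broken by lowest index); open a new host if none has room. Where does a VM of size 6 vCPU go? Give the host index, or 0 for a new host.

Hosts with room: host 1 (6 vCPU), host 2 (9 vCPU), host 4 (13 vCPU), host 5 (7 vCPU).
Tightest fit is host 1 with 6 vCPU free.

1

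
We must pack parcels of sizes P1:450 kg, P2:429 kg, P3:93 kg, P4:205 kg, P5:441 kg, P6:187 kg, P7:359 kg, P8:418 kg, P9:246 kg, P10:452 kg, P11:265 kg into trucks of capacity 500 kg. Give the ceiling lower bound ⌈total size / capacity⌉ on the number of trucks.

8 trucks

Total size = 450 + 429 + 93 + 205 + 441 + 187 + 359 + 418 + 246 + 452 + 265 = 3545 kg.
⌈3545 / 500⌉ = 8.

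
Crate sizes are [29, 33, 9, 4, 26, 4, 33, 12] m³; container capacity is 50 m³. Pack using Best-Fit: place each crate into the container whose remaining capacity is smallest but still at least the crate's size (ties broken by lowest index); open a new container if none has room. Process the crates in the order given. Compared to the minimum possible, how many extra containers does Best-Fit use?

Best-Fit: [29] [33,9,4,4] [26] [33,12] → 4 containers.
4 crates exceed 25 m³ (half the capacity), and no two of those can share a container, so at least 4 containers are needed.
So 4 is already optimal.

0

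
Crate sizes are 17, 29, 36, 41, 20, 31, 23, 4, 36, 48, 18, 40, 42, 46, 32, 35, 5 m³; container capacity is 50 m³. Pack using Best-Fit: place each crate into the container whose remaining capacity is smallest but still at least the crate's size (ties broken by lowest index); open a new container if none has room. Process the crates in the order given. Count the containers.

Put 17 m³ in container 1; 33 m³ remain.
Put 29 m³ in container 1; 4 m³ remain.
Put 36 m³ in container 2; 14 m³ remain.
Put 41 m³ in container 3; 9 m³ remain.
Put 20 m³ in container 4; 30 m³ remain.
Put 31 m³ in container 5; 19 m³ remain.
Put 23 m³ in container 4; 7 m³ remain.
Put 4 m³ in container 1; 0 m³ remain.
Put 36 m³ in container 6; 14 m³ remain.
Put 48 m³ in container 7; 2 m³ remain.
Put 18 m³ in container 5; 1 m³ remain.
Put 40 m³ in container 8; 10 m³ remain.
Put 42 m³ in container 9; 8 m³ remain.
Put 46 m³ in container 10; 4 m³ remain.
Put 32 m³ in container 11; 18 m³ remain.
Put 35 m³ in container 12; 15 m³ remain.
Put 5 m³ in container 4; 2 m³ remain.
Final containers: [17,29,4] [36] [41] [20,23,5] [31,18] [36] [48] [40] [42] [46] [32] [35].

12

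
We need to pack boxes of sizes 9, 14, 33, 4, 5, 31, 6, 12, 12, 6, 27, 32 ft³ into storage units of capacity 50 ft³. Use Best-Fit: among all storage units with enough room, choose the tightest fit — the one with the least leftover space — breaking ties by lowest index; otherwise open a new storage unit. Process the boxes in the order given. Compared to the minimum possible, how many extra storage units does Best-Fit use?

1

Best-Fit: [9,14,12] [33,4,5,6] [31,12,6] [27] [32] → 5 storage units.
Total size 191 ft³; any packing needs at least ⌈191/50⌉ = 4 storage units.
An optimal packing achieves that bound: [33,14] [32,12,6] [31,12,6] [27,9,5,4] → 4 storage units.
Excess: 5 − 4 = 1.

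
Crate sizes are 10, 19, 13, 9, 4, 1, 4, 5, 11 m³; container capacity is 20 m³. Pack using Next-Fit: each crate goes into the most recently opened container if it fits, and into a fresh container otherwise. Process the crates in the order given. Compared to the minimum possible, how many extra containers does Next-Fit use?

Next-Fit: [10] [19] [13] [9,4,1,4] [5,11] → 5 containers.
Total size 76 m³; any packing needs at least ⌈76/20⌉ = 4 containers.
An optimal packing achieves that bound: [19,1] [13,5] [11,9] [10,4,4] → 4 containers.
Excess: 5 − 4 = 1.

1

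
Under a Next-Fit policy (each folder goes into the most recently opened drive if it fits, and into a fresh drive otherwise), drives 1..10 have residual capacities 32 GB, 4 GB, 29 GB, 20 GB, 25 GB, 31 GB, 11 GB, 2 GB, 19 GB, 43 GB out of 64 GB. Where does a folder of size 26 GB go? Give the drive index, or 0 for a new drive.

Next-Fit only looks at drive 10, which has 43 GB free.
26 GB fits there.

10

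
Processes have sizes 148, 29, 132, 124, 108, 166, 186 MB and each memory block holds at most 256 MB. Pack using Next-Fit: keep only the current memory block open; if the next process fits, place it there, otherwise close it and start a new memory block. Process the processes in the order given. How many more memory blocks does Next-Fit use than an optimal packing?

Next-Fit: [148,29] [132,124] [108] [166] [186] → 5 memory blocks.
Total size 893 MB; any packing needs at least ⌈893/256⌉ = 4 memory blocks.
An optimal packing achieves that bound: [186,29] [166] [148,108] [132,124] → 4 memory blocks.
Excess: 5 − 4 = 1.

1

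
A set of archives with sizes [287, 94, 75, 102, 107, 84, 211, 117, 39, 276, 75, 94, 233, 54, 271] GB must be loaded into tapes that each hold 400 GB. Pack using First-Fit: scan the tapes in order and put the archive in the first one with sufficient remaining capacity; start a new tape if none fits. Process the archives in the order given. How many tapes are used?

tape 1: place 287 GB, 113 GB left
tape 1: place 94 GB, 19 GB left
tape 2: place 75 GB, 325 GB left
tape 2: place 102 GB, 223 GB left
tape 2: place 107 GB, 116 GB left
tape 2: place 84 GB, 32 GB left
tape 3: place 211 GB, 189 GB left
tape 3: place 117 GB, 72 GB left
tape 3: place 39 GB, 33 GB left
tape 4: place 276 GB, 124 GB left
tape 4: place 75 GB, 49 GB left
tape 5: place 94 GB, 306 GB left
tape 5: place 233 GB, 73 GB left
tape 5: place 54 GB, 19 GB left
tape 6: place 271 GB, 129 GB left

6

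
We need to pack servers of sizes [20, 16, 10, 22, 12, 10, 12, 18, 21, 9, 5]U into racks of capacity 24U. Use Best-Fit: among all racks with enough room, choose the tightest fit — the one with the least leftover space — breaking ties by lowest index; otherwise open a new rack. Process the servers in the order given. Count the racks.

20U → rack 1 (remaining 4U)
16U → rack 2 (remaining 8U)
10U → rack 3 (remaining 14U)
22U → rack 4 (remaining 2U)
12U → rack 3 (remaining 2U)
10U → rack 5 (remaining 14U)
12U → rack 5 (remaining 2U)
18U → rack 6 (remaining 6U)
21U → rack 7 (remaining 3U)
9U → rack 8 (remaining 15U)
5U → rack 6 (remaining 1U)

8 racks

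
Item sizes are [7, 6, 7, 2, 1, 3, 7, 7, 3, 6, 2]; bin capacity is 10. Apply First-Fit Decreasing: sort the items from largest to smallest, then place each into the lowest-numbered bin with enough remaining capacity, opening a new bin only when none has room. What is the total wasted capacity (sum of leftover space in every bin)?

Sorted descending: 7, 7, 7, 7, 6, 6, 3, 3, 2, 2, 1.
Put 7 in bin 1; 3 remain.
Put 7 in bin 2; 3 remain.
Put 7 in bin 3; 3 remain.
Put 7 in bin 4; 3 remain.
Put 6 in bin 5; 4 remain.
Put 6 in bin 6; 4 remain.
Put 3 in bin 1; 0 remain.
Put 3 in bin 2; 0 remain.
Put 2 in bin 3; 1 remain.
Put 2 in bin 4; 1 remain.
Put 1 in bin 3; 0 remain.
6 bins × 10 = 60; used 51; unused 9.

9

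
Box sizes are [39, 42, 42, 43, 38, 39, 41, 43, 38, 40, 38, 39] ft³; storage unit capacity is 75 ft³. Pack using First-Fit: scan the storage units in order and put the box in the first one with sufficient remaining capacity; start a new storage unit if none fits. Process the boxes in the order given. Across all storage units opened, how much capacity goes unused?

418

Put 39 ft³ in storage unit 1; 36 ft³ remain.
Put 42 ft³ in storage unit 2; 33 ft³ remain.
Put 42 ft³ in storage unit 3; 33 ft³ remain.
Put 43 ft³ in storage unit 4; 32 ft³ remain.
Put 38 ft³ in storage unit 5; 37 ft³ remain.
Put 39 ft³ in storage unit 6; 36 ft³ remain.
Put 41 ft³ in storage unit 7; 34 ft³ remain.
Put 43 ft³ in storage unit 8; 32 ft³ remain.
Put 38 ft³ in storage unit 9; 37 ft³ remain.
Put 40 ft³ in storage unit 10; 35 ft³ remain.
Put 38 ft³ in storage unit 11; 37 ft³ remain.
Put 39 ft³ in storage unit 12; 36 ft³ remain.
12 storage units × 75 ft³ = 900 ft³; used 482 ft³; unused 418 ft³.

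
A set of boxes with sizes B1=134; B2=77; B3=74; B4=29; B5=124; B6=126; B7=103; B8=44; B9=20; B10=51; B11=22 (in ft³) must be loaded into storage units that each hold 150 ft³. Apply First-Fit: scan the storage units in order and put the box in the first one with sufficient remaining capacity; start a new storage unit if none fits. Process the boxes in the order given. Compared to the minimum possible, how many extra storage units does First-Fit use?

First-Fit: [134] [77,29,44] [74,20,51] [124,22] [126] [103] → 6 storage units.
Total size 804 ft³; any packing needs at least ⌈804/150⌉ = 6 storage units.
So 6 is already optimal.

0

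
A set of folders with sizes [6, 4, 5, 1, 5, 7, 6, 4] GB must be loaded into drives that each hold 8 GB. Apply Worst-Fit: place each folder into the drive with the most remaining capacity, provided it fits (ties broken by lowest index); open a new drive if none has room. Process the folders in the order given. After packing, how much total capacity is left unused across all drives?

drive 1: place 6 GB, 2 GB left
drive 2: place 4 GB, 4 GB left
drive 3: place 5 GB, 3 GB left
drive 2: place 1 GB, 3 GB left
drive 4: place 5 GB, 3 GB left
drive 5: place 7 GB, 1 GB left
drive 6: place 6 GB, 2 GB left
drive 7: place 4 GB, 4 GB left
7 drives × 8 GB = 56 GB; used 38 GB; unused 18 GB.

18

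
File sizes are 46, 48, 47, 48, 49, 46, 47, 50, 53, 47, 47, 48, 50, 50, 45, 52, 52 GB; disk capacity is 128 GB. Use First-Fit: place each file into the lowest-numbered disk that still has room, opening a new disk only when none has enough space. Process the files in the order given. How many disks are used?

9 disks

46 GB → disk 1 (remaining 82 GB)
48 GB → disk 1 (remaining 34 GB)
47 GB → disk 2 (remaining 81 GB)
48 GB → disk 2 (remaining 33 GB)
49 GB → disk 3 (remaining 79 GB)
46 GB → disk 3 (remaining 33 GB)
47 GB → disk 4 (remaining 81 GB)
50 GB → disk 4 (remaining 31 GB)
53 GB → disk 5 (remaining 75 GB)
47 GB → disk 5 (remaining 28 GB)
47 GB → disk 6 (remaining 81 GB)
48 GB → disk 6 (remaining 33 GB)
50 GB → disk 7 (remaining 78 GB)
50 GB → disk 7 (remaining 28 GB)
45 GB → disk 8 (remaining 83 GB)
52 GB → disk 8 (remaining 31 GB)
52 GB → disk 9 (remaining 76 GB)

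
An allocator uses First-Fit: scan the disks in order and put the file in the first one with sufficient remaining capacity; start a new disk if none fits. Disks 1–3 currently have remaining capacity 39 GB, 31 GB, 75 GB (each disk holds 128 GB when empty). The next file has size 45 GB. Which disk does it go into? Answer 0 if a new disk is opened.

Disks with room: disk 3 (75 GB).
The first with room is disk 3.

3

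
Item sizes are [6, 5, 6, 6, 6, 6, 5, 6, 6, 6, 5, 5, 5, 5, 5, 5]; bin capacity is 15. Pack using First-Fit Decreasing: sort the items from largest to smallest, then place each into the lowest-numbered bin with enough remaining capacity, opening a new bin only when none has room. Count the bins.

7 bins

Sorted descending: 6, 6, 6, 6, 6, 6, 6, 6, 5, 5, 5, 5, 5, 5, 5, 5.
6 → bin 1 (remaining 9)
6 → bin 1 (remaining 3)
6 → bin 2 (remaining 9)
6 → bin 2 (remaining 3)
6 → bin 3 (remaining 9)
6 → bin 3 (remaining 3)
6 → bin 4 (remaining 9)
6 → bin 4 (remaining 3)
5 → bin 5 (remaining 10)
5 → bin 5 (remaining 5)
5 → bin 5 (remaining 0)
5 → bin 6 (remaining 10)
5 → bin 6 (remaining 5)
5 → bin 6 (remaining 0)
5 → bin 7 (remaining 10)
5 → bin 7 (remaining 5)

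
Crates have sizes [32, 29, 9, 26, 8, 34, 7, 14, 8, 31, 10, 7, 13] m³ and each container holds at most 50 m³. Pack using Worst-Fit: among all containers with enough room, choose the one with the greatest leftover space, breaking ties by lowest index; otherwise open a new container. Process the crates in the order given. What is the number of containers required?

32 m³ → container 1 (remaining 18 m³)
29 m³ → container 2 (remaining 21 m³)
9 m³ → container 2 (remaining 12 m³)
26 m³ → container 3 (remaining 24 m³)
8 m³ → container 3 (remaining 16 m³)
34 m³ → container 4 (remaining 16 m³)
7 m³ → container 1 (remaining 11 m³)
14 m³ → container 3 (remaining 2 m³)
8 m³ → container 4 (remaining 8 m³)
31 m³ → container 5 (remaining 19 m³)
10 m³ → container 5 (remaining 9 m³)
7 m³ → container 2 (remaining 5 m³)
13 m³ → container 6 (remaining 37 m³)
Final containers: [32,7] [29,9,7] [26,8,14] [34,8] [31,10] [13].

6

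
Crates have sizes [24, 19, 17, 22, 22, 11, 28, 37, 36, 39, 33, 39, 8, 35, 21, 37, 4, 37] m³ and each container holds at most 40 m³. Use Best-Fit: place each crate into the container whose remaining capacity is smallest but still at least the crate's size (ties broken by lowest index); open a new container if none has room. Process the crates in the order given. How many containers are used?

14

24 m³ → container 1 (remaining 16 m³)
19 m³ → container 2 (remaining 21 m³)
17 m³ → container 2 (remaining 4 m³)
22 m³ → container 3 (remaining 18 m³)
22 m³ → container 4 (remaining 18 m³)
11 m³ → container 1 (remaining 5 m³)
28 m³ → container 5 (remaining 12 m³)
37 m³ → container 6 (remaining 3 m³)
36 m³ → container 7 (remaining 4 m³)
39 m³ → container 8 (remaining 1 m³)
33 m³ → container 9 (remaining 7 m³)
39 m³ → container 10 (remaining 1 m³)
8 m³ → container 5 (remaining 4 m³)
35 m³ → container 11 (remaining 5 m³)
21 m³ → container 12 (remaining 19 m³)
37 m³ → container 13 (remaining 3 m³)
4 m³ → container 2 (remaining 0 m³)
37 m³ → container 14 (remaining 3 m³)
Final containers: [24,11] [19,17,4] [22] [22] [28,8] [37] [36] [39] [33] [39] [35] [21] [37] [37].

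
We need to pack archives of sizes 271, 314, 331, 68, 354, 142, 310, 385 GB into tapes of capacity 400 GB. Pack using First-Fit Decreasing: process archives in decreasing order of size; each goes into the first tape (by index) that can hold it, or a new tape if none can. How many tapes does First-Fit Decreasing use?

Sorted descending: 385, 354, 331, 314, 310, 271, 142, 68.
Put 385 GB in tape 1; 15 GB remain.
Put 354 GB in tape 2; 46 GB remain.
Put 331 GB in tape 3; 69 GB remain.
Put 314 GB in tape 4; 86 GB remain.
Put 310 GB in tape 5; 90 GB remain.
Put 271 GB in tape 6; 129 GB remain.
Put 142 GB in tape 7; 258 GB remain.
Put 68 GB in tape 3; 1 GB remain.

7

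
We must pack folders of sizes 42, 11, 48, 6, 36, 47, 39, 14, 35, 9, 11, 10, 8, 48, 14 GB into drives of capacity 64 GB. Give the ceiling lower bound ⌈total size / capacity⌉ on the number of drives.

Total size = 42 + 11 + 48 + 6 + 36 + 47 + 39 + 14 + 35 + 9 + 11 + 10 + 8 + 48 + 14 = 378 GB.
⌈378 / 64⌉ = 6.

6 drives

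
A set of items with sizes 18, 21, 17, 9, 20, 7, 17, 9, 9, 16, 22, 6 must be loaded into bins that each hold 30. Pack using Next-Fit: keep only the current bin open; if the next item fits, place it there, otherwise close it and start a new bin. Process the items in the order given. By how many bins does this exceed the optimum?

Next-Fit: [18] [21] [17,9] [20,7] [17,9] [9,16] [22,6] → 7 bins.
7 items exceed 15 (half the capacity), and no two of those can share a bin, so at least 7 bins are needed.
So 7 is already optimal.

0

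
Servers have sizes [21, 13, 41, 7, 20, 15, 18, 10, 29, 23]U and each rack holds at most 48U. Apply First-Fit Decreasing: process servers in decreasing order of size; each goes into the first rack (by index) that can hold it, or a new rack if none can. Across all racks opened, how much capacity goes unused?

Sorted descending: 41, 29, 23, 21, 20, 18, 15, 13, 10, 7.
41U → rack 1 (remaining 7U)
29U → rack 2 (remaining 19U)
23U → rack 3 (remaining 25U)
21U → rack 3 (remaining 4U)
20U → rack 4 (remaining 28U)
18U → rack 2 (remaining 1U)
15U → rack 4 (remaining 13U)
13U → rack 4 (remaining 0U)
10U → rack 5 (remaining 38U)
7U → rack 1 (remaining 0U)
5 racks × 48U = 240U; used 197U; unused 43U.

43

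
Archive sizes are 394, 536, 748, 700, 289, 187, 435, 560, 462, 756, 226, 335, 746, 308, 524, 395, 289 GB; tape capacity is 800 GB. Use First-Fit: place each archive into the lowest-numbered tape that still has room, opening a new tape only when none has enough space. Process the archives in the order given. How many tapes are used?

12

394 GB → tape 1 (remaining 406 GB)
536 GB → tape 2 (remaining 264 GB)
748 GB → tape 3 (remaining 52 GB)
700 GB → tape 4 (remaining 100 GB)
289 GB → tape 1 (remaining 117 GB)
187 GB → tape 2 (remaining 77 GB)
435 GB → tape 5 (remaining 365 GB)
560 GB → tape 6 (remaining 240 GB)
462 GB → tape 7 (remaining 338 GB)
756 GB → tape 8 (remaining 44 GB)
226 GB → tape 5 (remaining 139 GB)
335 GB → tape 7 (remaining 3 GB)
746 GB → tape 9 (remaining 54 GB)
308 GB → tape 10 (remaining 492 GB)
524 GB → tape 11 (remaining 276 GB)
395 GB → tape 10 (remaining 97 GB)
289 GB → tape 12 (remaining 511 GB)
Final tapes: [394,289] [536,187] [748] [700] [435,226] [560] [462,335] [756] [746] [308,395] [524] [289].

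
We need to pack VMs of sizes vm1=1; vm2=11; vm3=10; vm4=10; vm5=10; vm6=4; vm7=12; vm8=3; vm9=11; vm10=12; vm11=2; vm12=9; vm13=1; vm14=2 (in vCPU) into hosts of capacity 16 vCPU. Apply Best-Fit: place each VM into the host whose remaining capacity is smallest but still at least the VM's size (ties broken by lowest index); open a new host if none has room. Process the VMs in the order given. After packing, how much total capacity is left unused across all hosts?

vm1 (1 vCPU) → host 1 (remaining 15 vCPU)
vm2 (11 vCPU) → host 1 (remaining 4 vCPU)
vm3 (10 vCPU) → host 2 (remaining 6 vCPU)
vm4 (10 vCPU) → host 3 (remaining 6 vCPU)
vm5 (10 vCPU) → host 4 (remaining 6 vCPU)
vm6 (4 vCPU) → host 1 (remaining 0 vCPU)
vm7 (12 vCPU) → host 5 (remaining 4 vCPU)
vm8 (3 vCPU) → host 5 (remaining 1 vCPU)
vm9 (11 vCPU) → host 6 (remaining 5 vCPU)
vm10 (12 vCPU) → host 7 (remaining 4 vCPU)
vm11 (2 vCPU) → host 7 (remaining 2 vCPU)
vm12 (9 vCPU) → host 8 (remaining 7 vCPU)
vm13 (1 vCPU) → host 5 (remaining 0 vCPU)
vm14 (2 vCPU) → host 7 (remaining 0 vCPU)
8 hosts × 16 vCPU = 128 vCPU; used 98 vCPU; unused 30 vCPU.

30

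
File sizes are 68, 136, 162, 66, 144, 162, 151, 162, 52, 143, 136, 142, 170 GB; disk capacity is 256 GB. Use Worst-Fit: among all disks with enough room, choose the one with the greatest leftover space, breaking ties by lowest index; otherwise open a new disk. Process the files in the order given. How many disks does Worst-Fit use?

disk 1: place 68 GB, 188 GB left
disk 1: place 136 GB, 52 GB left
disk 2: place 162 GB, 94 GB left
disk 2: place 66 GB, 28 GB left
disk 3: place 144 GB, 112 GB left
disk 4: place 162 GB, 94 GB left
disk 5: place 151 GB, 105 GB left
disk 6: place 162 GB, 94 GB left
disk 3: place 52 GB, 60 GB left
disk 7: place 143 GB, 113 GB left
disk 8: place 136 GB, 120 GB left
disk 9: place 142 GB, 114 GB left
disk 10: place 170 GB, 86 GB left

10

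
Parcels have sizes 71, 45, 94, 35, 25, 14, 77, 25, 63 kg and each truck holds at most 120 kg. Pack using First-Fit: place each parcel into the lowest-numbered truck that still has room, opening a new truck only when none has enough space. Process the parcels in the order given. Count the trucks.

truck 1: place 71 kg, 49 kg left
truck 1: place 45 kg, 4 kg left
truck 2: place 94 kg, 26 kg left
truck 3: place 35 kg, 85 kg left
truck 2: place 25 kg, 1 kg left
truck 3: place 14 kg, 71 kg left
truck 4: place 77 kg, 43 kg left
truck 3: place 25 kg, 46 kg left
truck 5: place 63 kg, 57 kg left
Final trucks: [71,45] [94,25] [35,14,25] [77] [63].

5 trucks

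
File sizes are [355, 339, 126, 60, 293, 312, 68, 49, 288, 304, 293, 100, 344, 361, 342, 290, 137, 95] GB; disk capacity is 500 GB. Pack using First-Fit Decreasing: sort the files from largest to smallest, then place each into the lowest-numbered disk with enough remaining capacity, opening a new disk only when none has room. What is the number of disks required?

11 disks

Sorted descending: 361, 355, 344, 342, 339, 312, 304, 293, 293, 290, 288, 137, 126, 100, 95, 68, 60, 49.
Put 361 GB in disk 1; 139 GB remain.
Put 355 GB in disk 2; 145 GB remain.
Put 344 GB in disk 3; 156 GB remain.
Put 342 GB in disk 4; 158 GB remain.
Put 339 GB in disk 5; 161 GB remain.
Put 312 GB in disk 6; 188 GB remain.
Put 304 GB in disk 7; 196 GB remain.
Put 293 GB in disk 8; 207 GB remain.
Put 293 GB in disk 9; 207 GB remain.
Put 290 GB in disk 10; 210 GB remain.
Put 288 GB in disk 11; 212 GB remain.
Put 137 GB in disk 1; 2 GB remain.
Put 126 GB in disk 2; 19 GB remain.
Put 100 GB in disk 3; 56 GB remain.
Put 95 GB in disk 4; 63 GB remain.
Put 68 GB in disk 5; 93 GB remain.
Put 60 GB in disk 4; 3 GB remain.
Put 49 GB in disk 3; 7 GB remain.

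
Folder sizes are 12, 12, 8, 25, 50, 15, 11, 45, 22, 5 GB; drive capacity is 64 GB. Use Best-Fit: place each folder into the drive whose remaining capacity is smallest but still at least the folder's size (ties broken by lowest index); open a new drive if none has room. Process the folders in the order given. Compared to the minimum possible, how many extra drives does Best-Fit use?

Best-Fit: [12,12,8,25,5] [50,11] [15,45] [22] → 4 drives.
Total size 205 GB; any packing needs at least ⌈205/64⌉ = 4 drives.
So 4 is already optimal.

0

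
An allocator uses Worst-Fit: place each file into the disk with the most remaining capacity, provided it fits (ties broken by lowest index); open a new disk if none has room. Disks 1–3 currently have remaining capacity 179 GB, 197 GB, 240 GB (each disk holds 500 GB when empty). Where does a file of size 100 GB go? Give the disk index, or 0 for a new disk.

3

Disks with room: disk 1 (179 GB), disk 2 (197 GB), disk 3 (240 GB).
Most room is disk 3 with 240 GB free.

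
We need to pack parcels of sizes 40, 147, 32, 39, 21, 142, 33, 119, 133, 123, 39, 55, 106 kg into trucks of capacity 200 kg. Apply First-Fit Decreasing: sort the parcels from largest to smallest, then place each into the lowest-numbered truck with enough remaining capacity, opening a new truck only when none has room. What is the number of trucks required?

6

Sorted descending: 147, 142, 133, 123, 119, 106, 55, 40, 39, 39, 33, 32, 21.
147 kg → truck 1 (remaining 53 kg)
142 kg → truck 2 (remaining 58 kg)
133 kg → truck 3 (remaining 67 kg)
123 kg → truck 4 (remaining 77 kg)
119 kg → truck 5 (remaining 81 kg)
106 kg → truck 6 (remaining 94 kg)
55 kg → truck 2 (remaining 3 kg)
40 kg → truck 1 (remaining 13 kg)
39 kg → truck 3 (remaining 28 kg)
39 kg → truck 4 (remaining 38 kg)
33 kg → truck 4 (remaining 5 kg)
32 kg → truck 5 (remaining 49 kg)
21 kg → truck 3 (remaining 7 kg)
Final trucks: [147,40] [142,55] [133,39,21] [123,39,33] [119,32] [106].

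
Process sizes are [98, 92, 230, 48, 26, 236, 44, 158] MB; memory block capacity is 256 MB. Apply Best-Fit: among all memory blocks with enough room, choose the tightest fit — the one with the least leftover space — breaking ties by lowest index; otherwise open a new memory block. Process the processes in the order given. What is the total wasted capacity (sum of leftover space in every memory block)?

92

98 MB → memory block 1 (remaining 158 MB)
92 MB → memory block 1 (remaining 66 MB)
230 MB → memory block 2 (remaining 26 MB)
48 MB → memory block 1 (remaining 18 MB)
26 MB → memory block 2 (remaining 0 MB)
236 MB → memory block 3 (remaining 20 MB)
44 MB → memory block 4 (remaining 212 MB)
158 MB → memory block 4 (remaining 54 MB)
4 memory blocks × 256 MB = 1024 MB; used 932 MB; unused 92 MB.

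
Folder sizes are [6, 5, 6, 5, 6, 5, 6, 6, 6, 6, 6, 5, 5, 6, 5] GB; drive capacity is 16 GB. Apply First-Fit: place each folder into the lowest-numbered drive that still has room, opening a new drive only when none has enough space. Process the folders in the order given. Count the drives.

drive 1: place 6 GB, 10 GB left
drive 1: place 5 GB, 5 GB left
drive 2: place 6 GB, 10 GB left
drive 1: place 5 GB, 0 GB left
drive 2: place 6 GB, 4 GB left
drive 3: place 5 GB, 11 GB left
drive 3: place 6 GB, 5 GB left
drive 4: place 6 GB, 10 GB left
drive 4: place 6 GB, 4 GB left
drive 5: place 6 GB, 10 GB left
drive 5: place 6 GB, 4 GB left
drive 3: place 5 GB, 0 GB left
drive 6: place 5 GB, 11 GB left
drive 6: place 6 GB, 5 GB left
drive 6: place 5 GB, 0 GB left

6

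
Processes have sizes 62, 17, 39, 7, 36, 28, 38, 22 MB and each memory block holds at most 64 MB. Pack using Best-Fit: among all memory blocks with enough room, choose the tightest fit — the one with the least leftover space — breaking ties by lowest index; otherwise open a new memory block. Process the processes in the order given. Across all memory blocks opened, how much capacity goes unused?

memory block 1: place 62 MB, 2 MB left
memory block 2: place 17 MB, 47 MB left
memory block 2: place 39 MB, 8 MB left
memory block 2: place 7 MB, 1 MB left
memory block 3: place 36 MB, 28 MB left
memory block 3: place 28 MB, 0 MB left
memory block 4: place 38 MB, 26 MB left
memory block 4: place 22 MB, 4 MB left
4 memory blocks × 64 MB = 256 MB; used 249 MB; unused 7 MB.

7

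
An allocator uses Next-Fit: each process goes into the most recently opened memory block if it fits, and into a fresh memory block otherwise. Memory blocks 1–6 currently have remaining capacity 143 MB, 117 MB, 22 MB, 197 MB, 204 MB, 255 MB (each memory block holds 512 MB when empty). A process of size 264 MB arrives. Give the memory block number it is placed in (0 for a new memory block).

Next-Fit only looks at memory block 6, which has 255 MB free.
264 MB does not fit, so a new memory block is opened.

0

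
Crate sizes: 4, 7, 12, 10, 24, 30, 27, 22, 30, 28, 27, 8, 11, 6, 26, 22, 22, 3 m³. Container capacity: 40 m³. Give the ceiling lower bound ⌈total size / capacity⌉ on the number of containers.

8 containers

Total size = 4 + 7 + 12 + 10 + 24 + 30 + 27 + 22 + 30 + 28 + 27 + 8 + 11 + 6 + 26 + 22 + 22 + 3 = 319 m³.
⌈319 / 40⌉ = 8.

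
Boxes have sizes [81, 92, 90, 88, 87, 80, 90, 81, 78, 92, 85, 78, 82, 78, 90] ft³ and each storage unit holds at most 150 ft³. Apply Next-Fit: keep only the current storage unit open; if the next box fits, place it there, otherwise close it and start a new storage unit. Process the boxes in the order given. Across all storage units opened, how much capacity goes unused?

81 ft³ → storage unit 1 (remaining 69 ft³)
92 ft³ → storage unit 2 (remaining 58 ft³)
90 ft³ → storage unit 3 (remaining 60 ft³)
88 ft³ → storage unit 4 (remaining 62 ft³)
87 ft³ → storage unit 5 (remaining 63 ft³)
80 ft³ → storage unit 6 (remaining 70 ft³)
90 ft³ → storage unit 7 (remaining 60 ft³)
81 ft³ → storage unit 8 (remaining 69 ft³)
78 ft³ → storage unit 9 (remaining 72 ft³)
92 ft³ → storage unit 10 (remaining 58 ft³)
85 ft³ → storage unit 11 (remaining 65 ft³)
78 ft³ → storage unit 12 (remaining 72 ft³)
82 ft³ → storage unit 13 (remaining 68 ft³)
78 ft³ → storage unit 14 (remaining 72 ft³)
90 ft³ → storage unit 15 (remaining 60 ft³)
15 storage units × 150 ft³ = 2250 ft³; used 1272 ft³; unused 978 ft³.

978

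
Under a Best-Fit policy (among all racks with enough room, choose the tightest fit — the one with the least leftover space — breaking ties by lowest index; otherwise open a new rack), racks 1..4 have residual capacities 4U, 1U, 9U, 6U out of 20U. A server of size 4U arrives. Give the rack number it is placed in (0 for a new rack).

Racks with room: rack 1 (4U), rack 3 (9U), rack 4 (6U).
Tightest fit is rack 1 with 4U free.

1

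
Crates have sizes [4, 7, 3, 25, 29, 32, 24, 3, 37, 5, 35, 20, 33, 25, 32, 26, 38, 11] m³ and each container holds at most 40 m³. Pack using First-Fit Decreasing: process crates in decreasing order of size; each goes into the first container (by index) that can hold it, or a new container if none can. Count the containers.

12

Sorted descending: 38, 37, 35, 33, 32, 32, 29, 26, 25, 25, 24, 20, 11, 7, 5, 4, 3, 3.
container 1: place 38 m³, 2 m³ left
container 2: place 37 m³, 3 m³ left
container 3: place 35 m³, 5 m³ left
container 4: place 33 m³, 7 m³ left
container 5: place 32 m³, 8 m³ left
container 6: place 32 m³, 8 m³ left
container 7: place 29 m³, 11 m³ left
container 8: place 26 m³, 14 m³ left
container 9: place 25 m³, 15 m³ left
container 10: place 25 m³, 15 m³ left
container 11: place 24 m³, 16 m³ left
container 12: place 20 m³, 20 m³ left
container 7: place 11 m³, 0 m³ left
container 4: place 7 m³, 0 m³ left
container 3: place 5 m³, 0 m³ left
container 5: place 4 m³, 4 m³ left
container 2: place 3 m³, 0 m³ left
container 5: place 3 m³, 1 m³ left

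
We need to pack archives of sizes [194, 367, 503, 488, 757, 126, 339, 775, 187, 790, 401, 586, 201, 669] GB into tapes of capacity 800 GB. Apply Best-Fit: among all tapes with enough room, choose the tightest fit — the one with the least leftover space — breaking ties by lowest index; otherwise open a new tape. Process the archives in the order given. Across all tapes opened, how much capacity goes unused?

tape 1: place 194 GB, 606 GB left
tape 1: place 367 GB, 239 GB left
tape 2: place 503 GB, 297 GB left
tape 3: place 488 GB, 312 GB left
tape 4: place 757 GB, 43 GB left
tape 1: place 126 GB, 113 GB left
tape 5: place 339 GB, 461 GB left
tape 6: place 775 GB, 25 GB left
tape 2: place 187 GB, 110 GB left
tape 7: place 790 GB, 10 GB left
tape 5: place 401 GB, 60 GB left
tape 8: place 586 GB, 214 GB left
tape 8: place 201 GB, 13 GB left
tape 9: place 669 GB, 131 GB left
9 tapes × 800 GB = 7200 GB; used 6383 GB; unused 817 GB.

817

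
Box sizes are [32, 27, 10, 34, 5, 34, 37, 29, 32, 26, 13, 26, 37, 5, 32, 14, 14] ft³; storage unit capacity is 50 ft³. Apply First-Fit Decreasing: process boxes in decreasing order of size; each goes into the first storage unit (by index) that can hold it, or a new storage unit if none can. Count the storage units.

Sorted descending: 37, 37, 34, 34, 32, 32, 32, 29, 27, 26, 26, 14, 14, 13, 10, 5, 5.
storage unit 1: place 37 ft³, 13 ft³ left
storage unit 2: place 37 ft³, 13 ft³ left
storage unit 3: place 34 ft³, 16 ft³ left
storage unit 4: place 34 ft³, 16 ft³ left
storage unit 5: place 32 ft³, 18 ft³ left
storage unit 6: place 32 ft³, 18 ft³ left
storage unit 7: place 32 ft³, 18 ft³ left
storage unit 8: place 29 ft³, 21 ft³ left
storage unit 9: place 27 ft³, 23 ft³ left
storage unit 10: place 26 ft³, 24 ft³ left
storage unit 11: place 26 ft³, 24 ft³ left
storage unit 3: place 14 ft³, 2 ft³ left
storage unit 4: place 14 ft³, 2 ft³ left
storage unit 1: place 13 ft³, 0 ft³ left
storage unit 2: place 10 ft³, 3 ft³ left
storage unit 5: place 5 ft³, 13 ft³ left
storage unit 5: place 5 ft³, 8 ft³ left
Final storage units: [37,13] [37,10] [34,14] [34,14] [32,5,5] [32] [32] [29] [27] [26] [26].

11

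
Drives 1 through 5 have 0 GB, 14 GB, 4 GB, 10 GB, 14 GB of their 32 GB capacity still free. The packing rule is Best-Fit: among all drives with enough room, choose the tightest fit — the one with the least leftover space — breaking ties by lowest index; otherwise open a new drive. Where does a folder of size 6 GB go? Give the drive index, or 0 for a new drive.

Drives with room: drive 2 (14 GB), drive 4 (10 GB), drive 5 (14 GB).
Tightest fit is drive 4 with 10 GB free.

4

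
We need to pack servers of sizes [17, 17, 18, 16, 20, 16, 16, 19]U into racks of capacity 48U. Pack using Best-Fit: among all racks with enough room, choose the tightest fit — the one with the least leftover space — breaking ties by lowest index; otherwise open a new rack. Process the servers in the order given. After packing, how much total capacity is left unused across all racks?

Put 17U in rack 1; 31U remain.
Put 17U in rack 1; 14U remain.
Put 18U in rack 2; 30U remain.
Put 16U in rack 2; 14U remain.
Put 20U in rack 3; 28U remain.
Put 16U in rack 3; 12U remain.
Put 16U in rack 4; 32U remain.
Put 19U in rack 4; 13U remain.
4 racks × 48U = 192U; used 139U; unused 53U.

53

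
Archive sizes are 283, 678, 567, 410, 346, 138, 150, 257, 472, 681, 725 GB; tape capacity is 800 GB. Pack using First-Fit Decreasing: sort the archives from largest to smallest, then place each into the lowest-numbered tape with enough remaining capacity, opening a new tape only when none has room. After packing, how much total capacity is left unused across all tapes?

893

Sorted descending: 725, 681, 678, 567, 472, 410, 346, 283, 257, 150, 138.
Put 725 GB in tape 1; 75 GB remain.
Put 681 GB in tape 2; 119 GB remain.
Put 678 GB in tape 3; 122 GB remain.
Put 567 GB in tape 4; 233 GB remain.
Put 472 GB in tape 5; 328 GB remain.
Put 410 GB in tape 6; 390 GB remain.
Put 346 GB in tape 6; 44 GB remain.
Put 283 GB in tape 5; 45 GB remain.
Put 257 GB in tape 7; 543 GB remain.
Put 150 GB in tape 4; 83 GB remain.
Put 138 GB in tape 7; 405 GB remain.
7 tapes × 800 GB = 5600 GB; used 4707 GB; unused 893 GB.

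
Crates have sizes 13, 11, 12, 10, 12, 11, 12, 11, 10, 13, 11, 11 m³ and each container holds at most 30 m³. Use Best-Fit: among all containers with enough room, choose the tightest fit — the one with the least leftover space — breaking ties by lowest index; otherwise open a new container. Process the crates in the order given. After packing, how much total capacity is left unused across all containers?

43

13 m³ → container 1 (remaining 17 m³)
11 m³ → container 1 (remaining 6 m³)
12 m³ → container 2 (remaining 18 m³)
10 m³ → container 2 (remaining 8 m³)
12 m³ → container 3 (remaining 18 m³)
11 m³ → container 3 (remaining 7 m³)
12 m³ → container 4 (remaining 18 m³)
11 m³ → container 4 (remaining 7 m³)
10 m³ → container 5 (remaining 20 m³)
13 m³ → container 5 (remaining 7 m³)
11 m³ → container 6 (remaining 19 m³)
11 m³ → container 6 (remaining 8 m³)
6 containers × 30 m³ = 180 m³; used 137 m³; unused 43 m³.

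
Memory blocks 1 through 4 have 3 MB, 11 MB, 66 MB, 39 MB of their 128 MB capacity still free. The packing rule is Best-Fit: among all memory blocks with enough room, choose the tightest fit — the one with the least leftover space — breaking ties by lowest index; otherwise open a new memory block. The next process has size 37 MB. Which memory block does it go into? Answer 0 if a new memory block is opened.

Memory blocks with room: memory block 3 (66 MB), memory block 4 (39 MB).
Tightest fit is memory block 4 with 39 MB free.

4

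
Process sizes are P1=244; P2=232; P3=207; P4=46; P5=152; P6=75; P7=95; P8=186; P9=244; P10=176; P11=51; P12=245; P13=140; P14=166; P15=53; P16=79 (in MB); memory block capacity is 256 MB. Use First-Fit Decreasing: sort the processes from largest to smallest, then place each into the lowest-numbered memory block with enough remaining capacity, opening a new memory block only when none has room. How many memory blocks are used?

Sorted descending: 245, 244, 244, 232, 207, 186, 176, 166, 152, 140, 95, 79, 75, 53, 51, 46.
245 MB → memory block 1 (remaining 11 MB)
244 MB → memory block 2 (remaining 12 MB)
244 MB → memory block 3 (remaining 12 MB)
232 MB → memory block 4 (remaining 24 MB)
207 MB → memory block 5 (remaining 49 MB)
186 MB → memory block 6 (remaining 70 MB)
176 MB → memory block 7 (remaining 80 MB)
166 MB → memory block 8 (remaining 90 MB)
152 MB → memory block 9 (remaining 104 MB)
140 MB → memory block 10 (remaining 116 MB)
95 MB → memory block 9 (remaining 9 MB)
79 MB → memory block 7 (remaining 1 MB)
75 MB → memory block 8 (remaining 15 MB)
53 MB → memory block 6 (remaining 17 MB)
51 MB → memory block 10 (remaining 65 MB)
46 MB → memory block 5 (remaining 3 MB)
Final memory blocks: [245] [244] [244] [232] [207,46] [186,53] [176,79] [166,75] [152,95] [140,51].

10 memory blocks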